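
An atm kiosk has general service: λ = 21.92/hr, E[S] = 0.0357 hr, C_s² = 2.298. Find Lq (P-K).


ρ = λ·E[S] = 21.92·0.0357 = 0.7825
Lq = ρ²(1+C_s²)/(2(1−ρ)) = 0.6124·(1+2.298)/(2·0.2175)
= 0.6124·3.2980/0.4349 = 4.64373

Final: 4.64373


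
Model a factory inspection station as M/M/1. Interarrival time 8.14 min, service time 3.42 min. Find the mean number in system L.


λ = 60/8.14 = 7.3710 /hr
μ = 60/3.42 = 17.5439 /hr
ρ = λ/μ = 7.3710/17.5439 = 0.4201
L = ρ/(1−ρ) = 0.4201/0.5799 = 0.7246

Final: 0.7246


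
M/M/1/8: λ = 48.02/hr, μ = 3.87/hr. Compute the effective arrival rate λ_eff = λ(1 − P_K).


ρ = 12.4083; P_K = (1−ρ)ρ^8/(1−ρ^9) = 0.919409
λ_eff = λ(1 − P_K) = 48.02·(1 − 0.919409) = 48.02·0.080591 = 3.8700 /hr

Final: 3.8700 /hr


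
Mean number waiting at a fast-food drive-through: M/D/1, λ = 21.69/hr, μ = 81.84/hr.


ρ = 21.69/81.84 = 0.2650
M/D/1: Lq = ρ²/(2(1−ρ)) = 0.07024/(2·0.7350) = 0.04778

Final: 0.04778


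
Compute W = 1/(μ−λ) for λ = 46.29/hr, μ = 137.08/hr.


W = 1/(μ−λ) = 1/(137.08 − 46.29) = 1/90.79 = 0.01101 hr

Final: 0.01101 hr


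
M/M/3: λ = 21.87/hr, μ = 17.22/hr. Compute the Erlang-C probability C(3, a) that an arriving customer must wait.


a = λ/μ = 1.2700; ρ = a/3 = 0.4233
P₀ = 0.272583 (from M/M/c formula)
C(c,a) = [a^c/(c!(1−ρ))]·P₀ = [2.04855/(6·0.5767)]·0.272583
= 0.59208·0.272583 = 0.161391

Final: 0.161391


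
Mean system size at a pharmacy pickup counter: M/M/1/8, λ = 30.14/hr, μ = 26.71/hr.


ρ = 30.14/26.71 = 1.1284
L = ρ[1 − (K+1)ρ^K + Kρ^(K+1)] / [(1−ρ)(1−ρ^(K+1))]
Numerator: 1.1284·(1 − 9·2.628784 + 8·2.966363) = 1.209489
Denominator: (-0.1284)·(-1.966363) = 0.252513
L = 1.209489/0.252513 = 4.7898

Final: 4.7898


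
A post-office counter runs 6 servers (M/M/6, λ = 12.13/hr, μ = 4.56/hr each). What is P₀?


a = λ/μ = 12.13/4.56 = 2.6601; ρ = a/c = 0.4433
Σ_{k=0}^{5} a^k/k! (terms k=0..5) = 1.00000 + 2.66009 + 3.53803 + 3.13716 + 2.08628 + 1.10994 = 13.53150
Tail: a^6/(6!(1−ρ)) = 354.30375/(720·0.5567) = 0.88401
P₀ = 1/(13.53150 + 0.88401) = 1/14.41551 = 0.069370

Final: 0.069370


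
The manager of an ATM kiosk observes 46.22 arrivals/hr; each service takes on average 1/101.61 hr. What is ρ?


ρ = λ/μ = 46.22/101.61 = 0.4549

Final: 0.4549


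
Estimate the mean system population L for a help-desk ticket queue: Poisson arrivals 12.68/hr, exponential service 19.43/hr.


ρ = λ/μ = 12.68/19.43 = 0.6526
L = ρ/(1−ρ) = 0.6526/(1 − 0.6526) = 0.6526/0.3474 = 1.8785

Final: 1.8785


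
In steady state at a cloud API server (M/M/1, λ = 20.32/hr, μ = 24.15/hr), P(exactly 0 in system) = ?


ρ = 20.32/24.15 = 0.8414
P_n = (1−ρ)·ρ^n = (1 − 0.8414)·0.8414^0 = 0.1586·1.000000 = 0.158592

Final: 0.158592


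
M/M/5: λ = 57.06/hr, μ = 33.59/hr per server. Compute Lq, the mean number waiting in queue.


a = λ/μ = 1.6987; ρ = a/5 = 0.3397
P₀ = 0.182348
Lq = P₀·a^c·ρ / (c!·(1−ρ)²) = 0.182348·14.14519·0.3397/(120·0.43594)
= 0.01675

Final: 0.01675


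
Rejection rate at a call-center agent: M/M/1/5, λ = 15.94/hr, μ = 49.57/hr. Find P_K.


ρ = λ/μ = 15.94/49.57 = 0.3216
P_K = (1−ρ)ρ^K/(1−ρ^(K+1)) = (0.6784·0.003438)/(1 − 0.001106)
= 0.002333/0.998894 = 0.002335

Final: 0.002335


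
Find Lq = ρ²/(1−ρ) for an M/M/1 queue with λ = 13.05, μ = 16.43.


ρ = 13.05/16.43 = 0.7943
Lq = ρ²/(1−ρ) = 0.6309/0.2057 = 3.0667

Final: 3.0667


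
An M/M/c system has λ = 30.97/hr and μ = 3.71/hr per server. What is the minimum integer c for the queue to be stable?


Stability requires cμ > λ ⇔ c > λ/μ.
λ/μ = 30.97/3.71 = 8.3477
Minimum integer c = ⌊8.3477⌋ + 1 = 9
Check: 9·3.71 = 33.39 > 30.97, while 8·3.71 = 29.68 ≤ 30.97

Final: 9 servers


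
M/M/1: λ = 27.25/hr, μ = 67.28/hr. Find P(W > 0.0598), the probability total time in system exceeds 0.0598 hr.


W ~ Exponential(μ−λ) for M/M/1.
μ − λ = 67.28 − 27.25 = 40.0300
P(W > t) = e^{−(μ−λ)t} = e^{−2.3938} = 0.091283

Final: 0.091283


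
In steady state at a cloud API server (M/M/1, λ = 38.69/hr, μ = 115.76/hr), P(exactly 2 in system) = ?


ρ = 38.69/115.76 = 0.3342
P_n = (1−ρ)·ρ^n = (1 − 0.3342)·0.3342^2 = 0.6658·0.111707 = 0.074372

Final: 0.074372


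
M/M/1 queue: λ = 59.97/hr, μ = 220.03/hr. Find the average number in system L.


ρ = λ/μ = 59.97/220.03 = 0.2726
L = ρ/(1−ρ) = 0.2726/(1 − 0.2726) = 0.2726/0.7274 = 0.3747

Final: 0.3747


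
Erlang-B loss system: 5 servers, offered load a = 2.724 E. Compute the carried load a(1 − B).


B(5,2.724) = 0.087116 (Erlang-B)
Carried load = a(1 − B) = 2.724·(1 − 0.087116) = 2.724·0.912884 = 2.4867 E

Final: 2.4867 Erlangs


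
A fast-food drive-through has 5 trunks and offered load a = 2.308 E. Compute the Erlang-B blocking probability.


B(c,a) = (a^c/c!) / Σ_{k=0}^{c} a^k/k!
a^5/5! = 0.545755
Σ terms (k=0..5): 1.00000 + 2.30800 + 2.66343 + 2.04907 + 1.18231 + 0.54576 = 9.748566
B = 0.545755/9.748566 = 0.055983

Final: 0.055983


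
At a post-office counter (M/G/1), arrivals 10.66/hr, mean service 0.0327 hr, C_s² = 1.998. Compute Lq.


ρ = λ·E[S] = 10.66·0.0327 = 0.3486
Lq = ρ²(1+C_s²)/(2(1−ρ)) = 0.1215·(1+1.998)/(2·0.6514)
= 0.1215·2.9980/1.3028 = 0.27961

Final: 0.27961


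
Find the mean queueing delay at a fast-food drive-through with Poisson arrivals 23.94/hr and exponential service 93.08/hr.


ρ = 23.94/93.08 = 0.2572
Wq = ρ/(μ−λ) = 0.2572/(93.08 − 23.94) = 0.2572/69.14 = 0.003720 hr

Final: 0.003720 hr


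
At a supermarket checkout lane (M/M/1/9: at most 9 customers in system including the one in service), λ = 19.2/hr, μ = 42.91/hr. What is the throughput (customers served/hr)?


ρ = 0.4474; P_K = (1−ρ)ρ^9/(1−ρ^10) = 0.0003974
λ_eff = λ(1 − P_K) = 19.2·(1 − 0.0003974) = 19.2·0.999603 = 19.1924 /hr

Final: 19.1924 /hr


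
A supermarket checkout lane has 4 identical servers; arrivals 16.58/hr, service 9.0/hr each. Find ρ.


ρ = λ/(cμ) = 16.58/(4·9.0) = 16.58/36.00 = 0.4606

Final: 0.4606


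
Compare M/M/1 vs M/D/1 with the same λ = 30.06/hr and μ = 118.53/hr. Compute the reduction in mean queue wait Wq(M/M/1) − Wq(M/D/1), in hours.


ρ = 30.06/118.53 = 0.2536
Wq(M/M/1) = ρ/(μ−λ) = 0.2536/88.47 = 0.002867 hr
Wq(M/D/1) = ρ/(2(μ−λ)) = 0.001433 hr
Savings = 0.002867 − 0.001433 = 0.001433 hr

Final: 0.001433 hr


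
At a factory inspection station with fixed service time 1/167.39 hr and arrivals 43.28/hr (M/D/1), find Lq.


ρ = 43.28/167.39 = 0.2586
M/D/1: Lq = ρ²/(2(1−ρ)) = 0.06685/(2·0.7414) = 0.04508

Final: 0.04508


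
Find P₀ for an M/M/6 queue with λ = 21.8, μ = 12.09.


a = λ/μ = 21.8/12.09 = 1.8031; ρ = a/c = 0.3005
Σ_{k=0}^{5} a^k/k! (terms k=0..5) = 1.00000 + 1.80314 + 1.62566 + 0.97710 + 0.44046 + 0.15884 = 6.00521
Tail: a^6/(6!(1−ρ)) = 34.37013/(720·0.6995) = 0.06825
P₀ = 1/(6.00521 + 0.06825) = 1/6.07346 = 0.164651

Final: 0.164651


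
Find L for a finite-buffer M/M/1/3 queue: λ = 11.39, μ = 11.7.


ρ = 11.39/11.7 = 0.9735
L = ρ[1 − (K+1)ρ^K + Kρ^(K+1)] / [(1−ρ)(1−ρ^(K+1))]
Numerator: 0.9735·(1 − 4·0.922600 + 3·0.898155) = 0.003957
Denominator: (0.02650)·(0.101845) = 0.002698
L = 0.003957/0.002698 = 1.4664

Final: 1.4664


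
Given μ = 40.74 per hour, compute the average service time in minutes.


Mean service time = 1/μ = 1/40.74 hour = 0.02455 hour
In minutes: 0.02455 × 60 = 1.4728 min

Final: 1.4728 min


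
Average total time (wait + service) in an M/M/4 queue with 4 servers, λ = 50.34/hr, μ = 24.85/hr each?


a = 2.0258; ρ = 0.5064; P₀ = 0.126827
Lq = P₀·a^c·ρ/(c!(1−ρ)²) = 0.18501
Wq = Lq/λ = 0.18501/50.34 = 0.003675 hr
W = Wq + 1/μ = 0.003675 + 0.04024 = 0.04392 hr

Final: 0.04392 hr


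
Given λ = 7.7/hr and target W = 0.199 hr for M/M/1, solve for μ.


W = 1/(μ−λ) ⇒ μ − λ = 1/W = 1/0.199 = 5.0251
μ = λ + 1/W = 7.7 + 5.0251 = 12.7251 per hr

Final: 12.7251 /hr


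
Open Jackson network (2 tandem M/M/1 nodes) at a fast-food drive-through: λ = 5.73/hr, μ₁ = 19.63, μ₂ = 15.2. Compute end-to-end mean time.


Each node sees arrival rate λ = 5.73/hr (tandem ⇒ throughput preserved).
W₁ = 1/(μ₁−λ) = 1/(19.63−5.73) = 0.07194 hr
W₂ = 1/(μ₂−λ) = 1/(15.2−5.73) = 0.10560 hr
W_total = W₁ + W₂ = 0.07194 + 0.10560 = 0.17754 hr

Final: 0.17754 hr


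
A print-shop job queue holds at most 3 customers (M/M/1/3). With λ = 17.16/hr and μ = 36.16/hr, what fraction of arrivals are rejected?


ρ = λ/μ = 17.16/36.16 = 0.4746
P_K = (1−ρ)ρ^K/(1−ρ^(K+1)) = (0.5254·0.106873)/(1 − 0.050717)
= 0.056155/0.949283 = 0.059156

Final: 0.059156


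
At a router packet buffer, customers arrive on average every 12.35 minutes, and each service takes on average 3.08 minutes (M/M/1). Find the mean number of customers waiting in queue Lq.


λ = 60/12.35 = 4.8583 /hr
μ = 60/3.08 = 19.4805 /hr
ρ = λ/μ = 4.8583/19.4805 = 0.2494
Lq = ρ²/(1−ρ) = 0.06220/0.7506 = 0.08286

Final: 0.08286


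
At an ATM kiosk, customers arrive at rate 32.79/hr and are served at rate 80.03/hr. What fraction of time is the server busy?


ρ = λ/μ = 32.79/80.03 = 0.4097

Final: 0.4097


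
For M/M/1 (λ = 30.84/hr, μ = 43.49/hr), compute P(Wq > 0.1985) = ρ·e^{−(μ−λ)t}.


ρ = 30.84/43.49 = 0.7091
P(Wq > t) = ρ·e^{−(μ−λ)t} = 0.7091·e^{−2.5110}
= 0.7091·0.081185 = 0.057571

Final: 0.057571


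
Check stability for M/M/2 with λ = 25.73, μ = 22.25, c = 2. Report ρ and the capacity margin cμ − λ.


Total capacity cμ = 2·22.25 = 44.50/hr
ρ = λ/(cμ) = 25.73/44.50 = 0.5782
Stable ⇔ ρ < 1: YES
Spare capacity = cμ − λ = 44.50 − 25.73 = 18.77/hr

Final: ρ = 0.5782; stable; margin = 18.77/hr


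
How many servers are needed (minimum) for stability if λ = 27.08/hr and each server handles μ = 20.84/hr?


Stability requires cμ > λ ⇔ c > λ/μ.
λ/μ = 27.08/20.84 = 1.2994
Minimum integer c = ⌊1.2994⌋ + 1 = 2
Check: 2·20.84 = 41.68 > 27.08, while 1·20.84 = 20.84 ≤ 27.08

Final: 2 servers


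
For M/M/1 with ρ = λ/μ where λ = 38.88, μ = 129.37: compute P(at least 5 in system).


ρ = 38.88/129.37 = 0.3005
P(N ≥ n) = ρ^n = 0.3005^5 = 0.002452

Final: 0.002452


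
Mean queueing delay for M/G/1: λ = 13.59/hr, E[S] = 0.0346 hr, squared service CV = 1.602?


ρ = λ·E[S] = 13.59·0.0346 = 0.4702
E[S²] = E[S]²(1+C_s²) = 0.0346²·(1+1.602) = 0.003115
Wq = λ·E[S²]/(2(1−ρ)) = 13.59·0.003115/(2·0.5298) = 0.03995 hr

Final: 0.03995 hr


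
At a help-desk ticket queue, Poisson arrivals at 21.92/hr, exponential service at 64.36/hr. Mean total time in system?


W = 1/(μ−λ) = 1/(64.36 − 21.92) = 1/42.44 = 0.02356 hr

Final: 0.02356 hr


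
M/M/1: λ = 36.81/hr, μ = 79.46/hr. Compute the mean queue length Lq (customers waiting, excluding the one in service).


ρ = 36.81/79.46 = 0.4633
Lq = ρ²/(1−ρ) = 0.2146/0.5367 = 0.3998

Final: 0.3998


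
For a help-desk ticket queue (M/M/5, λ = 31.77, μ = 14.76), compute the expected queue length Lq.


a = λ/μ = 2.1524; ρ = a/5 = 0.4305
P₀ = 0.114924
Lq = P₀·a^c·ρ / (c!·(1−ρ)²) = 0.114924·46.20131·0.4305/(120·0.32434)
= 0.05873

Final: 0.05873


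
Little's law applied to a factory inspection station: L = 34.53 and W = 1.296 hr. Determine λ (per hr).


λ = L/W = 34.53/1.296 = 26.6435 /hr

Final: 26.6435 /hr


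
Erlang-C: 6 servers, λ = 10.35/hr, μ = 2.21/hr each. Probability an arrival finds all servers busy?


a = λ/μ = 4.6833; ρ = a/6 = 0.7805
P₀ = 0.007176 (from M/M/c formula)
C(c,a) = [a^c/(c!(1−ρ))]·P₀ = [10550.87449/(720·0.2195)]·0.007176
= 66.77386·0.007176 = 0.479143

Final: 0.479143


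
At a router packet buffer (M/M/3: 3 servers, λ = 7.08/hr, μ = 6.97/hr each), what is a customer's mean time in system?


a = 1.0158; ρ = 0.3386; P₀ = 0.357680
Lq = P₀·a^c·ρ/(c!(1−ρ)²) = 0.04836
Wq = Lq/λ = 0.04836/7.08 = 0.006831 hr
W = Wq + 1/μ = 0.006831 + 0.14347 = 0.15030 hr

Final: 0.15030 hr


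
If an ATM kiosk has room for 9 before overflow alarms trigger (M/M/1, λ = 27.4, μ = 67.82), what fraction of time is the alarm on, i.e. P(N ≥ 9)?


ρ = 27.4/67.82 = 0.4040
P(N ≥ n) = ρ^n = 0.4040^9 = 0.0002868

Final: 0.0002868


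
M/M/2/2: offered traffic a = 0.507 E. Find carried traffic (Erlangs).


B(2,0.507) = 0.078583 (Erlang-B)
Carried load = a(1 − B) = 0.507·(1 − 0.078583) = 0.507·0.921417 = 0.4672 E

Final: 0.4672 Erlangs


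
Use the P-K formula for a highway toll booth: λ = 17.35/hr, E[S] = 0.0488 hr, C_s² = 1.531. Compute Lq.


ρ = λ·E[S] = 17.35·0.0488 = 0.8467
Lq = ρ²(1+C_s²)/(2(1−ρ)) = 0.7169·(1+1.531)/(2·0.1533)
= 0.7169·2.5310/0.3066 = 5.91701

Final: 5.91701


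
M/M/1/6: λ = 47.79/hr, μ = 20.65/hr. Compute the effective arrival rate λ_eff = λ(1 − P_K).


ρ = 2.3143; P_K = (1−ρ)ρ^6/(1−ρ^7) = 0.569503
λ_eff = λ(1 − P_K) = 47.79·(1 − 0.569503) = 47.79·0.430497 = 20.5735 /hr

Final: 20.5735 /hr


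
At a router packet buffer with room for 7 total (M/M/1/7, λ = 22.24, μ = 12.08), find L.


ρ = 22.24/12.08 = 1.8411
L = ρ[1 − (K+1)ρ^K + Kρ^(K+1)] / [(1−ρ)(1−ρ^(K+1))]
Numerator: 1.8411·(1 − 8·71.692701 + 7·131.990535) = 646.933873
Denominator: (-0.8411)·(-130.990535) = 110.170847
L = 646.933873/110.170847 = 5.8721

Final: 5.8721


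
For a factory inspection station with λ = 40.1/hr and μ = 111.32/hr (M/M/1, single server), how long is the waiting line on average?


ρ = 40.1/111.32 = 0.3602
Lq = ρ²/(1−ρ) = 0.1298/0.6398 = 0.2028

Final: 0.2028


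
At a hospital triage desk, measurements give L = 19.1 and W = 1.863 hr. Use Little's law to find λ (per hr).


λ = L/W = 19.1/1.863 = 10.2523 /hr

Final: 10.2523 /hr


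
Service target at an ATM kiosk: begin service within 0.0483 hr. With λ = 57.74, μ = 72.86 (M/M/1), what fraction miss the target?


ρ = 57.74/72.86 = 0.7925
P(Wq > t) = ρ·e^{−(μ−λ)t} = 0.7925·e^{−0.7303}
= 0.7925·0.481766 = 0.381790

Final: 0.381790


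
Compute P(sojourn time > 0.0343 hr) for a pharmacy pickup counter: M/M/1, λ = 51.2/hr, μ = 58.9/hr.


W ~ Exponential(μ−λ) for M/M/1.
μ − λ = 58.9 − 51.2 = 7.7000
P(W > t) = e^{−(μ−λ)t} = e^{−0.2641} = 0.767889

Final: 0.767889


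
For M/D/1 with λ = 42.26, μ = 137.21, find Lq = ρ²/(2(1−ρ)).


ρ = 42.26/137.21 = 0.3080
M/D/1: Lq = ρ²/(2(1−ρ)) = 0.09486/(2·0.6920) = 0.06854

Final: 0.06854


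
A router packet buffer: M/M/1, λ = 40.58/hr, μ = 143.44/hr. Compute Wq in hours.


ρ = 40.58/143.44 = 0.2829
Wq = ρ/(μ−λ) = 0.2829/(143.44 − 40.58) = 0.2829/102.86 = 0.002750 hr

Final: 0.002750 hr


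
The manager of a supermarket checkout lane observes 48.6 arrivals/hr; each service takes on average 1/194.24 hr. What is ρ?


ρ = λ/μ = 48.6/194.24 = 0.2502

Final: 0.2502


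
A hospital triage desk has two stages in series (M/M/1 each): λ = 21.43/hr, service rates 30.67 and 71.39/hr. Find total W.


Each node sees arrival rate λ = 21.43/hr (tandem ⇒ throughput preserved).
W₁ = 1/(μ₁−λ) = 1/(30.67−21.43) = 0.10823 hr
W₂ = 1/(μ₂−λ) = 1/(71.39−21.43) = 0.02002 hr
W_total = W₁ + W₂ = 0.10823 + 0.02002 = 0.12824 hr

Final: 0.12824 hr


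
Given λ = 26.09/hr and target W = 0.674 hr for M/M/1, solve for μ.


W = 1/(μ−λ) ⇒ μ − λ = 1/W = 1/0.674 = 1.4837
μ = λ + 1/W = 26.09 + 1.4837 = 27.5737 per hr

Final: 27.5737 /hr


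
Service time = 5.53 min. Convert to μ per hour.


μ = 1/(service time) in consistent units.
1 hour = 60 min, so μ = 60/5.53 = 10.8499 per hour

Final: 10.8499 /hr


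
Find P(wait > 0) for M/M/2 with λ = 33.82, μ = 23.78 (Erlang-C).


a = λ/μ = 1.4222; ρ = a/2 = 0.7111
P₀ = 0.168838 (from M/M/c formula)
C(c,a) = [a^c/(c!(1−ρ))]·P₀ = [2.02266/(2·0.2889)]·0.168838
= 3.50065·0.168838 = 0.591041

Final: 0.591041


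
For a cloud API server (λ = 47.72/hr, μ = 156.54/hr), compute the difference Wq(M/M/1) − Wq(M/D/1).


ρ = 47.72/156.54 = 0.3048
Wq(M/M/1) = ρ/(μ−λ) = 0.3048/108.82 = 0.002801 hr
Wq(M/D/1) = ρ/(2(μ−λ)) = 0.001401 hr
Savings = 0.002801 − 0.001401 = 0.001401 hr

Final: 0.001401 hr


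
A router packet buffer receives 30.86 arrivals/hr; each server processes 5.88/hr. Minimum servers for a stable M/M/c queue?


Stability requires cμ > λ ⇔ c > λ/μ.
λ/μ = 30.86/5.88 = 5.2483
Minimum integer c = ⌊5.2483⌋ + 1 = 6
Check: 6·5.88 = 35.28 > 30.86, while 5·5.88 = 29.40 ≤ 30.86

Final: 6 servers


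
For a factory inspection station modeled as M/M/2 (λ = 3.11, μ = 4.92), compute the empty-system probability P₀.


a = λ/μ = 3.11/4.92 = 0.6321; ρ = a/c = 0.3161
Σ_{k=0}^{1} a^k/k! (terms k=0..1) = 1.00000 + 0.63211 = 1.63211
Tail: a^2/(2!(1−ρ)) = 0.39957/(2·0.6839) = 0.29211
P₀ = 1/(1.63211 + 0.29211) = 1/1.92422 = 0.519691

Final: 0.519691


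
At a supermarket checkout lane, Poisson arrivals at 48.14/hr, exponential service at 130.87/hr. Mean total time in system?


W = 1/(μ−λ) = 1/(130.87 − 48.14) = 1/82.73 = 0.01209 hr

Final: 0.01209 hr


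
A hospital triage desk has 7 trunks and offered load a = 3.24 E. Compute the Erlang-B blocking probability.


B(c,a) = (a^c/c!) / Σ_{k=0}^{c} a^k/k!
a^7/7! = 0.743677
Σ terms (k=0..7): 1.00000 + 3.24000 + 5.24880 + 5.66870 + 4.59165 + 2.97539 + 1.60671 + 0.74368 = 25.074931
B = 0.743677/25.074931 = 0.029658

Final: 0.029658


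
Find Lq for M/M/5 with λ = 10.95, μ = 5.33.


a = λ/μ = 2.0544; ρ = a/5 = 0.4109
P₀ = 0.127069
Lq = P₀·a^c·ρ / (c!·(1−ρ)²) = 0.127069·36.59608·0.4109/(120·0.34706)
= 0.04588

Final: 0.04588


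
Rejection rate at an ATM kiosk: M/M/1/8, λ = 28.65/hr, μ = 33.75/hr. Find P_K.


ρ = λ/μ = 28.65/33.75 = 0.8489
P_K = (1−ρ)ρ^K/(1−ρ^(K+1)) = (0.1511·0.269654)/(1 − 0.228906)
= 0.040748/0.771094 = 0.052844

Final: 0.052844


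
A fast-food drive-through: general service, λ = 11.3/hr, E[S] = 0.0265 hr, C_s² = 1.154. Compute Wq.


ρ = λ·E[S] = 11.3·0.0265 = 0.2994
E[S²] = E[S]²(1+C_s²) = 0.0265²·(1+1.154) = 0.001513
Wq = λ·E[S²]/(2(1−ρ)) = 11.3·0.001513/(2·0.7006) = 0.01220 hr

Final: 0.01220 hr


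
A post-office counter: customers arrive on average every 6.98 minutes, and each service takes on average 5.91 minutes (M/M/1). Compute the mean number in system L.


λ = 60/6.98 = 8.5960 /hr
μ = 60/5.91 = 10.1523 /hr
ρ = λ/μ = 8.5960/10.1523 = 0.8467
L = ρ/(1−ρ) = 0.8467/0.1533 = 5.5234

Final: 5.5234


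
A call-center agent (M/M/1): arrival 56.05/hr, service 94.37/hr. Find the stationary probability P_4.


ρ = 56.05/94.37 = 0.5939
P_n = (1−ρ)·ρ^n = (1 − 0.5939)·0.5939^4 = 0.4061·0.124442 = 0.050531

Final: 0.050531


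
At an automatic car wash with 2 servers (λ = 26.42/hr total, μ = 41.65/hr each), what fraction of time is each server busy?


ρ = λ/(cμ) = 26.42/(2·41.65) = 26.42/83.30 = 0.3172

Final: 0.3172


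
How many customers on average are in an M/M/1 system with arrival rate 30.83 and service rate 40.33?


ρ = λ/μ = 30.83/40.33 = 0.7644
L = ρ/(1−ρ) = 0.7644/(1 − 0.7644) = 0.7644/0.2356 = 3.2453

Final: 3.2453


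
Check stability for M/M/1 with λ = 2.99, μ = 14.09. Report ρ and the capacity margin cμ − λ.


Total capacity cμ = 1·14.09 = 14.09/hr
ρ = λ/(cμ) = 2.99/14.09 = 0.2122
Stable ⇔ ρ < 1: YES
Spare capacity = cμ − λ = 14.09 − 2.99 = 11.10/hr

Final: ρ = 0.2122; stable; margin = 11.10/hr


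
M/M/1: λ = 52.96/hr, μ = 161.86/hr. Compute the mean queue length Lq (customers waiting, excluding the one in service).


ρ = 52.96/161.86 = 0.3272
Lq = ρ²/(1−ρ) = 0.1071/0.6728 = 0.1591

Final: 0.1591


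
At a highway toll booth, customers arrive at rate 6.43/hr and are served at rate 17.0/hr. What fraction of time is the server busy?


ρ = λ/μ = 6.43/17.0 = 0.3782

Final: 0.3782


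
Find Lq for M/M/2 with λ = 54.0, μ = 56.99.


a = λ/μ = 0.9475; ρ = a/2 = 0.4738
P₀ = 0.357066
Lq = P₀·a^c·ρ / (c!·(1−ρ)²) = 0.357066·0.89782·0.4738/(2·0.27692)
= 0.27423

Final: 0.27423


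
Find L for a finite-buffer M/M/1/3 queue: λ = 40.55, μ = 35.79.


ρ = 40.55/35.79 = 1.1330
L = ρ[1 − (K+1)ρ^K + Kρ^(K+1)] / [(1−ρ)(1−ρ^(K+1))]
Numerator: 1.1330·(1 − 4·1.454412 + 3·1.647846) = 0.142633
Denominator: (-0.1330)·(-0.647846) = 0.086162
L = 0.142633/0.086162 = 1.6554

Final: 1.6554


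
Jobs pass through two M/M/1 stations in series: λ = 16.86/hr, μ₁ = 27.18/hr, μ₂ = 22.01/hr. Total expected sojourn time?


Each node sees arrival rate λ = 16.86/hr (tandem ⇒ throughput preserved).
W₁ = 1/(μ₁−λ) = 1/(27.18−16.86) = 0.09690 hr
W₂ = 1/(μ₂−λ) = 1/(22.01−16.86) = 0.19417 hr
W_total = W₁ + W₂ = 0.09690 + 0.19417 = 0.29107 hr

Final: 0.29107 hr


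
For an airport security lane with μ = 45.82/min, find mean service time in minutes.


Mean service time = 1/μ = 1/45.82 minute = 0.02182 minute
In minutes: 0.02182 × 1 = 0.02182 min

Final: 0.02182 min


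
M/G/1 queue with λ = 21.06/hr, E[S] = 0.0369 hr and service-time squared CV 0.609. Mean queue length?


ρ = λ·E[S] = 21.06·0.0369 = 0.7771
Lq = ρ²(1+C_s²)/(2(1−ρ)) = 0.6039·(1+0.609)/(2·0.2229)
= 0.6039·1.6090/0.4458 = 2.17978

Final: 2.17978


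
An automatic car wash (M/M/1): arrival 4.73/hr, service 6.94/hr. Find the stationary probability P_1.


ρ = 4.73/6.94 = 0.6816
P_n = (1−ρ)·ρ^n = (1 − 0.6816)·0.6816^1 = 0.3184·0.681556 = 0.217037

Final: 0.217037


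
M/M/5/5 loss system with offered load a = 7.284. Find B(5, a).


B(c,a) = (a^c/c!) / Σ_{k=0}^{c} a^k/k!
a^5/5! = 170.871031
Σ terms (k=0..5): 1.00000 + 7.28400 + 26.52833 + 64.41078 + 117.29203 + 170.87103 = 387.386170
B = 170.871031/387.386170 = 0.441087

Final: 0.441087


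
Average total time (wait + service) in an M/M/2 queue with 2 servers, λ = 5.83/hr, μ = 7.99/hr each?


a = 0.7297; ρ = 0.3648; P₀ = 0.465383
Lq = P₀·a^c·ρ/(c!(1−ρ)²) = 0.11203
Wq = Lq/λ = 0.11203/5.83 = 0.01922 hr
W = Wq + 1/μ = 0.01922 + 0.12516 = 0.14437 hr

Final: 0.14437 hr


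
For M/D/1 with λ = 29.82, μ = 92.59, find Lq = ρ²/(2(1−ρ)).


ρ = 29.82/92.59 = 0.3221
M/D/1: Lq = ρ²/(2(1−ρ)) = 0.1037/(2·0.6779) = 0.07650

Final: 0.07650


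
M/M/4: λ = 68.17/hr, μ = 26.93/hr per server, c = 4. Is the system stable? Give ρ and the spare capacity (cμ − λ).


Total capacity cμ = 4·26.93 = 107.72/hr
ρ = λ/(cμ) = 68.17/107.72 = 0.6328
Stable ⇔ ρ < 1: YES
Spare capacity = cμ − λ = 107.72 − 68.17 = 39.55/hr

Final: ρ = 0.6328; stable; margin = 39.55/hr


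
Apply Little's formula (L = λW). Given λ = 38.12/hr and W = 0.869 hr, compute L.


L = λW = 38.12·0.869 = 33.1263

Final: 33.1263


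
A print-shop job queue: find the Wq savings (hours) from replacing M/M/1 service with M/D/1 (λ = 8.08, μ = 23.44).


ρ = 8.08/23.44 = 0.3447
Wq(M/M/1) = ρ/(μ−λ) = 0.3447/15.36 = 0.02244 hr
Wq(M/D/1) = ρ/(2(μ−λ)) = 0.01122 hr
Savings = 0.02244 − 0.01122 = 0.01122 hr

Final: 0.01122 hr


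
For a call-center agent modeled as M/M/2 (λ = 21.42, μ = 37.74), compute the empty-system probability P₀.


a = λ/μ = 21.42/37.74 = 0.5676; ρ = a/c = 0.2838
Σ_{k=0}^{1} a^k/k! (terms k=0..1) = 1.00000 + 0.56757 = 1.56757
Tail: a^2/(2!(1−ρ)) = 0.32213/(2·0.7162) = 0.22489
P₀ = 1/(1.56757 + 0.22489) = 1/1.79245 = 0.557895

Final: 0.557895


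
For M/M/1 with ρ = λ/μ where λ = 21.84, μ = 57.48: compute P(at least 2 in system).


ρ = 21.84/57.48 = 0.3800
P(N ≥ n) = ρ^n = 0.3800^2 = 0.144368

Final: 0.144368


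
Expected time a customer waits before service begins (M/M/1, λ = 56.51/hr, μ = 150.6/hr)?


ρ = 56.51/150.6 = 0.3752
Wq = ρ/(μ−λ) = 0.3752/(150.6 − 56.51) = 0.3752/94.09 = 0.003988 hr

Final: 0.003988 hr


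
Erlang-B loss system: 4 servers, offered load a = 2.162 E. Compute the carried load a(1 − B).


B(4,2.162) = 0.112476 (Erlang-B)
Carried load = a(1 − B) = 2.162·(1 − 0.112476) = 2.162·0.887524 = 1.9188 E

Final: 1.9188 Erlangs


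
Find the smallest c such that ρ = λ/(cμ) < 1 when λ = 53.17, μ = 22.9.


Stability requires cμ > λ ⇔ c > λ/μ.
λ/μ = 53.17/22.9 = 2.3218
Minimum integer c = ⌊2.3218⌋ + 1 = 3
Check: 3·22.9 = 68.70 > 53.17, while 2·22.9 = 45.80 ≤ 53.17

Final: 3 servers


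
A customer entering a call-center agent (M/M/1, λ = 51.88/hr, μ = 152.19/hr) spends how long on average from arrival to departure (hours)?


W = 1/(μ−λ) = 1/(152.19 − 51.88) = 1/100.31 = 0.009969 hr

Final: 0.009969 hr


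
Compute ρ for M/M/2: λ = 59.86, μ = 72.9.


ρ = λ/(cμ) = 59.86/(2·72.9) = 59.86/145.80 = 0.4106

Final: 0.4106


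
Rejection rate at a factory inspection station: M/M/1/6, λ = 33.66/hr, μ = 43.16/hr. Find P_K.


ρ = λ/μ = 33.66/43.16 = 0.7799
P_K = (1−ρ)ρ^K/(1−ρ^(K+1)) = (0.2201·0.225007)/(1 − 0.175480)
= 0.049527/0.824520 = 0.060067

Final: 0.060067


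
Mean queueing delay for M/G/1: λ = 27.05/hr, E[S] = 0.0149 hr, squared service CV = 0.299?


ρ = λ·E[S] = 27.05·0.0149 = 0.4030
E[S²] = E[S]²(1+C_s²) = 0.0149²·(1+0.299) = 0.0002884
Wq = λ·E[S²]/(2(1−ρ)) = 27.05·0.0002884/(2·0.5970) = 0.006534 hr

Final: 0.006534 hr


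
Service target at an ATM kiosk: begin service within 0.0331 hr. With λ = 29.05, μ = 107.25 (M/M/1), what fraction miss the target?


ρ = 29.05/107.25 = 0.2709
P(Wq > t) = ρ·e^{−(μ−λ)t} = 0.2709·e^{−2.5884}
= 0.2709·0.075139 = 0.020352

Final: 0.020352


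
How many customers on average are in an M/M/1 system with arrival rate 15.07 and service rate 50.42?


ρ = λ/μ = 15.07/50.42 = 0.2989
L = ρ/(1−ρ) = 0.2989/(1 − 0.2989) = 0.2989/0.7011 = 0.4263

Final: 0.4263


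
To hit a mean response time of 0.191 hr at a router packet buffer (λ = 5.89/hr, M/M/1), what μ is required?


W = 1/(μ−λ) ⇒ μ − λ = 1/W = 1/0.191 = 5.2356
μ = λ + 1/W = 5.89 + 5.2356 = 11.1256 per hr

Final: 11.1256 /hr


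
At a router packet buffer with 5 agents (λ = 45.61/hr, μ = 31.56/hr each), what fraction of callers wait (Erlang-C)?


a = λ/μ = 1.4452; ρ = a/5 = 0.2890
P₀ = 0.235396 (from M/M/c formula)
C(c,a) = [a^c/(c!(1−ρ))]·P₀ = [6.30399/(120·0.7110)]·0.235396
= 0.07389·0.235396 = 0.017393

Final: 0.017393


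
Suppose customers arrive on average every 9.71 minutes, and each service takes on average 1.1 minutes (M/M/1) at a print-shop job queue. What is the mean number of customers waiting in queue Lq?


λ = 60/9.71 = 6.1792 /hr
μ = 60/1.1 = 54.5455 /hr
ρ = λ/μ = 6.1792/54.5455 = 0.1133
Lq = ρ²/(1−ρ) = 0.01283/0.8867 = 0.01447

Final: 0.01447


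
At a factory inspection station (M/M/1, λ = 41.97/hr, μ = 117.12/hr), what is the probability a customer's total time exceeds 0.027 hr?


W ~ Exponential(μ−λ) for M/M/1.
μ − λ = 117.12 − 41.97 = 75.1500
P(W > t) = e^{−(μ−λ)t} = e^{−2.0291} = 0.131460

Final: 0.131460


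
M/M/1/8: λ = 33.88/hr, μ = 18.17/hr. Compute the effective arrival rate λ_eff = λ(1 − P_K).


ρ = 1.8646; P_K = (1−ρ)ρ^8/(1−ρ^9) = 0.465404
λ_eff = λ(1 − P_K) = 33.88·(1 − 0.465404) = 33.88·0.534596 = 18.1121 /hr

Final: 18.1121 /hr


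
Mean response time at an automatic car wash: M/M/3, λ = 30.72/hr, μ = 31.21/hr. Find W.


a = 0.9843; ρ = 0.3281; P₀ = 0.369648
Lq = P₀·a^c·ρ/(c!(1−ρ)²) = 0.04270
Wq = Lq/λ = 0.04270/30.72 = 0.001390 hr
W = Wq + 1/μ = 0.001390 + 0.03204 = 0.03343 hr

Final: 0.03343 hr


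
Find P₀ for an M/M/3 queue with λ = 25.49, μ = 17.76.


a = λ/μ = 25.49/17.76 = 1.4352; ρ = a/c = 0.4784
Σ_{k=0}^{2} a^k/k! (terms k=0..2) = 1.00000 + 1.43525 + 1.02997 = 3.46522
Tail: a^3/(3!(1−ρ)) = 2.95652/(6·0.5216) = 0.94472
P₀ = 1/(3.46522 + 0.94472) = 1/4.40994 = 0.226760

Final: 0.226760


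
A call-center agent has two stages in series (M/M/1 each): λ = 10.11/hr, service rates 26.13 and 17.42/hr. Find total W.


Each node sees arrival rate λ = 10.11/hr (tandem ⇒ throughput preserved).
W₁ = 1/(μ₁−λ) = 1/(26.13−10.11) = 0.06242 hr
W₂ = 1/(μ₂−λ) = 1/(17.42−10.11) = 0.13680 hr
W_total = W₁ + W₂ = 0.06242 + 0.13680 = 0.19922 hr

Final: 0.19922 hr


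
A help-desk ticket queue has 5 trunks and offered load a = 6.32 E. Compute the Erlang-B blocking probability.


B(c,a) = (a^c/c!) / Σ_{k=0}^{c} a^k/k!
a^5/5! = 84.024153
Σ terms (k=0..5): 1.00000 + 6.32000 + 19.97120 + 42.07266 + 66.47480 + 84.02415 = 219.862820
B = 84.024153/219.862820 = 0.382166

Final: 0.382166


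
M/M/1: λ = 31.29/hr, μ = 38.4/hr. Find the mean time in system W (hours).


W = 1/(μ−λ) = 1/(38.4 − 31.29) = 1/7.11 = 0.1406 hr

Final: 0.1406 hr


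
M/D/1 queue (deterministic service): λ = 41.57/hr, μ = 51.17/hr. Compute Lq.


ρ = 41.57/51.17 = 0.8124
M/D/1: Lq = ρ²/(2(1−ρ)) = 0.6600/(2·0.1876) = 1.75891

Final: 1.75891


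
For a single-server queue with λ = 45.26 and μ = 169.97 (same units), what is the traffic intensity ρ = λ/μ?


ρ = λ/μ = 45.26/169.97 = 0.2663

Final: 0.2663


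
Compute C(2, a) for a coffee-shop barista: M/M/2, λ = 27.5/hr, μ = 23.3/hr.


a = λ/μ = 1.1803; ρ = a/2 = 0.5901
P₀ = 0.257760 (from M/M/c formula)
C(c,a) = [a^c/(c!(1−ρ))]·P₀ = [1.39301/(2·0.4099)]·0.257760
= 1.69932·0.257760 = 0.438017

Final: 0.438017


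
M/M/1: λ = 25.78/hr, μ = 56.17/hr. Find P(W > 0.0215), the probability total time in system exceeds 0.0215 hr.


W ~ Exponential(μ−λ) for M/M/1.
μ − λ = 56.17 − 25.78 = 30.3900
P(W > t) = e^{−(μ−λ)t} = e^{−0.6534} = 0.520282

Final: 0.520282


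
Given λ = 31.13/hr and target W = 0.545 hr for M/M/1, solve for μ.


W = 1/(μ−λ) ⇒ μ − λ = 1/W = 1/0.545 = 1.8349
μ = λ + 1/W = 31.13 + 1.8349 = 32.9649 per hr

Final: 32.9649 /hr


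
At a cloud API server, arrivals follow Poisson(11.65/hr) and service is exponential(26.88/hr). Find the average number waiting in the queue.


ρ = 11.65/26.88 = 0.4334
Lq = ρ²/(1−ρ) = 0.1878/0.5666 = 0.3315

Final: 0.3315


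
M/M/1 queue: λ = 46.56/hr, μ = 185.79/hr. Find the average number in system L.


ρ = λ/μ = 46.56/185.79 = 0.2506
L = ρ/(1−ρ) = 0.2506/(1 − 0.2506) = 0.2506/0.7494 = 0.3344

Final: 0.3344


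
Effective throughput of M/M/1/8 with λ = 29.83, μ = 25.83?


ρ = 1.1549; P_K = (1−ρ)ρ^8/(1−ρ^9) = 0.184620
λ_eff = λ(1 − P_K) = 29.83·(1 − 0.184620) = 29.83·0.815380 = 24.3228 /hr

Final: 24.3228 /hr


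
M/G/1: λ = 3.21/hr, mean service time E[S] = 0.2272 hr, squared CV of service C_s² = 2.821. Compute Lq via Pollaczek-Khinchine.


ρ = λ·E[S] = 3.21·0.2272 = 0.7293
Lq = ρ²(1+C_s²)/(2(1−ρ)) = 0.5319·(1+2.821)/(2·0.2707)
= 0.5319·3.8210/0.5414 = 3.75409

Final: 3.75409


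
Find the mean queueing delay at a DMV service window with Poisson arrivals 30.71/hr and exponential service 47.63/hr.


ρ = 30.71/47.63 = 0.6448
Wq = ρ/(μ−λ) = 0.6448/(47.63 − 30.71) = 0.6448/16.92 = 0.03811 hr

Final: 0.03811 hr


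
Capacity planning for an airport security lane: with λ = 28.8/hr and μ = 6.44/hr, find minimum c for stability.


Stability requires cμ > λ ⇔ c > λ/μ.
λ/μ = 28.8/6.44 = 4.4720
Minimum integer c = ⌊4.4720⌋ + 1 = 5
Check: 5·6.44 = 32.20 > 28.8, while 4·6.44 = 25.76 ≤ 28.8

Final: 5 servers


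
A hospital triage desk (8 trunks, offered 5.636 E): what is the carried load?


B(8,5.636) = 0.102063 (Erlang-B)
Carried load = a(1 − B) = 5.636·(1 − 0.102063) = 5.636·0.897937 = 5.0608 E

Final: 5.0608 Erlangs


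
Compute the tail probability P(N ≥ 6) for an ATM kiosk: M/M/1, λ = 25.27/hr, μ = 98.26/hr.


ρ = 25.27/98.26 = 0.2572
P(N ≥ n) = ρ^n = 0.2572^6 = 0.0002893

Final: 0.0002893


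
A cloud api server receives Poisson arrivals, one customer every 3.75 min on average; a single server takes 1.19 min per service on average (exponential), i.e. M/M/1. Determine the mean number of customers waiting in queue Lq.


λ = 60/3.75 = 16.0000 /hr
μ = 60/1.19 = 50.4202 /hr
ρ = λ/μ = 16.0000/50.4202 = 0.3173
Lq = ρ²/(1−ρ) = 0.1007/0.6827 = 0.1475

Final: 0.1475


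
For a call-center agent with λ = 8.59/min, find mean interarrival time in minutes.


Mean interarrival time = 1/λ = 1/8.59 minute = 0.11641 minute
In minutes: 0.11641 × 1 = 0.1164 min

Final: 0.1164 min


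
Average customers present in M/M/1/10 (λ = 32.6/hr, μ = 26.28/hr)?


ρ = 32.6/26.28 = 1.2405
L = ρ[1 − (K+1)ρ^K + Kρ^(K+1)] / [(1−ρ)(1−ρ^(K+1))]
Numerator: 1.2405·(1 − 11·8.628243 + 10·10.703224) = 16.277133
Denominator: (-0.2405)·(-9.703224) = 2.333500
L = 16.277133/2.333500 = 6.9754

Final: 6.9754


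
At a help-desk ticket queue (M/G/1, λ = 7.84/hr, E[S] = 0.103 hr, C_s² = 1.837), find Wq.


ρ = λ·E[S] = 7.84·0.103 = 0.8075
E[S²] = E[S]²(1+C_s²) = 0.103²·(1+1.837) = 0.030098
Wq = λ·E[S²]/(2(1−ρ)) = 7.84·0.030098/(2·0.1925) = 0.61296 hr

Final: 0.61296 hr


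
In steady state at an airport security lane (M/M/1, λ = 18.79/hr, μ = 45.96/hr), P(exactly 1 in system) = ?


ρ = 18.79/45.96 = 0.4088
P_n = (1−ρ)·ρ^n = (1 − 0.4088)·0.4088^1 = 0.5912·0.408834 = 0.241689

Final: 0.241689


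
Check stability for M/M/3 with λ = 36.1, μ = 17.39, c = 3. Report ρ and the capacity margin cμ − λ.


Total capacity cμ = 3·17.39 = 52.17/hr
ρ = λ/(cμ) = 36.1/52.17 = 0.6920
Stable ⇔ ρ < 1: YES
Spare capacity = cμ − λ = 52.17 − 36.1 = 16.07/hr

Final: ρ = 0.6920; stable; margin = 16.07/hr


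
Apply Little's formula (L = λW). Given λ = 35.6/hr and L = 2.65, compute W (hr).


W = L/λ = 2.65/35.6 = 0.07444 hr

Final: 0.07444 hr


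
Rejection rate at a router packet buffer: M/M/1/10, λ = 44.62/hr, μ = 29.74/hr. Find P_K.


ρ = λ/μ = 44.62/29.74 = 1.5003
P_K = (1−ρ)ρ^K/(1−ρ^(K+1)) = (-0.5003·57.794434)/(1 − 86.711085)
= -28.916650/-85.711085 = 0.337374

Final: 0.337374


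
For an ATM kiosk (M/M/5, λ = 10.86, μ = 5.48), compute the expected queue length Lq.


a = λ/μ = 1.9818; ρ = a/5 = 0.3964
P₀ = 0.136851
Lq = P₀·a^c·ρ / (c!·(1−ρ)²) = 0.136851·30.56654·0.3964/(120·0.36439)
= 0.03792

Final: 0.03792


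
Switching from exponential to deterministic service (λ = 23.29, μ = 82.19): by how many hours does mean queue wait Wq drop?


ρ = 23.29/82.19 = 0.2834
Wq(M/M/1) = ρ/(μ−λ) = 0.2834/58.90 = 0.004811 hr
Wq(M/D/1) = ρ/(2(μ−λ)) = 0.002405 hr
Savings = 0.004811 − 0.002405 = 0.002405 hr

Final: 0.002405 hr


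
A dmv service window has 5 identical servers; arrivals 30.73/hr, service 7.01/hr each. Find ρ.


ρ = λ/(cμ) = 30.73/(5·7.01) = 30.73/35.05 = 0.8767

Final: 0.8767


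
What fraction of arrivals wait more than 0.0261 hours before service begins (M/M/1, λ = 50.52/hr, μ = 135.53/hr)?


ρ = 50.52/135.53 = 0.3728
P(Wq > t) = ρ·e^{−(μ−λ)t} = 0.3728·e^{−2.2188}
= 0.3728·0.108744 = 0.040535

Final: 0.040535


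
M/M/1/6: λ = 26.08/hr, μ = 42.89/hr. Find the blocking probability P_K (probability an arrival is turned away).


ρ = λ/μ = 26.08/42.89 = 0.6081
P_K = (1−ρ)ρ^K/(1−ρ^(K+1)) = (0.3919·0.050549)/(1 − 0.030737)
= 0.019812/0.969263 = 0.020440

Final: 0.020440


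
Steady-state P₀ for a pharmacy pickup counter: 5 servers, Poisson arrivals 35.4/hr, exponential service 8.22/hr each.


a = λ/μ = 35.4/8.22 = 4.3066; ρ = a/c = 0.8613
Σ_{k=0}^{4} a^k/k! (terms k=0..4) = 1.00000 + 4.30657 + 9.27327 + 13.31199 + 14.33226 = 42.22409
Tail: a^5/(5!(1−ρ)) = 1481.34843/(120·0.1387) = 89.01085
P₀ = 1/(42.22409 + 89.01085) = 1/131.23494 = 0.007620

Final: 0.007620


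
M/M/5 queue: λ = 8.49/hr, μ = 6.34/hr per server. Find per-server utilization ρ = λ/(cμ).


ρ = λ/(cμ) = 8.49/(5·6.34) = 8.49/31.70 = 0.2678

Final: 0.2678


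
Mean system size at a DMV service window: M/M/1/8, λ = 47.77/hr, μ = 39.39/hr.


ρ = 47.77/39.39 = 1.2127
L = ρ[1 − (K+1)ρ^K + Kρ^(K+1)] / [(1−ρ)(1−ρ^(K+1))]
Numerator: 1.2127·(1 − 9·4.679011 + 8·5.674444) = 5.195948
Denominator: (-0.2127)·(-4.674444) = 0.994462
L = 5.195948/0.994462 = 5.2249

Final: 5.2249


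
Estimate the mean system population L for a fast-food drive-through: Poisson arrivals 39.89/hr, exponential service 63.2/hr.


ρ = λ/μ = 39.89/63.2 = 0.6312
L = ρ/(1−ρ) = 0.6312/(1 − 0.6312) = 0.6312/0.3688 = 1.7113

Final: 1.7113


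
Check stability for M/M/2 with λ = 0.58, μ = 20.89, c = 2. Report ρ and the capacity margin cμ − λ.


Total capacity cμ = 2·20.89 = 41.78/hr
ρ = λ/(cμ) = 0.58/41.78 = 0.01388
Stable ⇔ ρ < 1: YES
Spare capacity = cμ − λ = 41.78 − 0.58 = 41.20/hr

Final: ρ = 0.01388; stable; margin = 41.20/hr


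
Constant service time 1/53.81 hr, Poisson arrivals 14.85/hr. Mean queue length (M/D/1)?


ρ = 14.85/53.81 = 0.2760
M/D/1: Lq = ρ²/(2(1−ρ)) = 0.07616/(2·0.7240) = 0.05259

Final: 0.05259


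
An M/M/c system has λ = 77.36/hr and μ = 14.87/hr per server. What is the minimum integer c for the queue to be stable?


Stability requires cμ > λ ⇔ c > λ/μ.
λ/μ = 77.36/14.87 = 5.2024
Minimum integer c = ⌊5.2024⌋ + 1 = 6
Check: 6·14.87 = 89.22 > 77.36, while 5·14.87 = 74.35 ≤ 77.36

Final: 6 servers


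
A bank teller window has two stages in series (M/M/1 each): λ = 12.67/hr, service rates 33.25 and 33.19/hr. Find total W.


Each node sees arrival rate λ = 12.67/hr (tandem ⇒ throughput preserved).
W₁ = 1/(μ₁−λ) = 1/(33.25−12.67) = 0.04859 hr
W₂ = 1/(μ₂−λ) = 1/(33.19−12.67) = 0.04873 hr
W_total = W₁ + W₂ = 0.04859 + 0.04873 = 0.09732 hr

Final: 0.09732 hr


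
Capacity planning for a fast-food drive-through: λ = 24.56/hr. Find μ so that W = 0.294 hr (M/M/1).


W = 1/(μ−λ) ⇒ μ − λ = 1/W = 1/0.294 = 3.4014
μ = λ + 1/W = 24.56 + 3.4014 = 27.9614 per hr

Final: 27.9614 /hr


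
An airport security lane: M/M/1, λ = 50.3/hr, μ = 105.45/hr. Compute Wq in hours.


ρ = 50.3/105.45 = 0.4770
Wq = ρ/(μ−λ) = 0.4770/(105.45 − 50.3) = 0.4770/55.15 = 0.008649 hr

Final: 0.008649 hr


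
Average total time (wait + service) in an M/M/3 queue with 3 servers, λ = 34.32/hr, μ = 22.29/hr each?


a = 1.5397; ρ = 0.5132; P₀ = 0.201011
Lq = P₀·a^c·ρ/(c!(1−ρ)²) = 0.26488
Wq = Lq/λ = 0.26488/34.32 = 0.007718 hr
W = Wq + 1/μ = 0.007718 + 0.04486 = 0.05258 hr

Final: 0.05258 hr


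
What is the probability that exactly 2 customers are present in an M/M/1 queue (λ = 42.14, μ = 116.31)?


ρ = 42.14/116.31 = 0.3623
P_n = (1−ρ)·ρ^n = (1 − 0.3623)·0.3623^2 = 0.6377·0.131267 = 0.083708

Final: 0.083708


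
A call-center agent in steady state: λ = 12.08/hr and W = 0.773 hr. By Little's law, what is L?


L = λW = 12.08·0.773 = 9.3378

Final: 9.3378


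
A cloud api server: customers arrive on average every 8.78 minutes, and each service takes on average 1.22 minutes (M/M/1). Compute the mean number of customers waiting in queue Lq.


λ = 60/8.78 = 6.8337 /hr
μ = 60/1.22 = 49.1803 /hr
ρ = λ/μ = 6.8337/49.1803 = 0.1390
Lq = ρ²/(1−ρ) = 0.01931/0.8610 = 0.02242

Final: 0.02242


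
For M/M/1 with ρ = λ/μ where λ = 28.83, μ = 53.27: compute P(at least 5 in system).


ρ = 28.83/53.27 = 0.5412
P(N ≥ n) = ρ^n = 0.5412^5 = 0.046431

Final: 0.046431
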